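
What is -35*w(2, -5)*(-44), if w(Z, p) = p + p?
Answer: -15400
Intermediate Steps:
w(Z, p) = 2*p
-35*w(2, -5)*(-44) = -70*(-5)*(-44) = -35*(-10)*(-44) = 350*(-44) = -15400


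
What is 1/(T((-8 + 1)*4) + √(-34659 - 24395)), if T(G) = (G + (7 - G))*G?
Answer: -98/48735 - I*√59054/97470 ≈ -0.0020109 - 0.0024932*I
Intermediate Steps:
T(G) = 7*G
1/(T((-8 + 1)*4) + √(-34659 - 24395)) = 1/(7*((-8 + 1)*4) + √(-34659 - 24395)) = 1/(7*(-7*4) + √(-59054)) = 1/(7*(-28) + I*√59054) = 1/(-196 + I*√59054)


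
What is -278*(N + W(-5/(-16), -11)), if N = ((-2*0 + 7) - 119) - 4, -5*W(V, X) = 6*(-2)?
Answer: 157904/5 ≈ 31581.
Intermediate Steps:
W(V, X) = 12/5 (W(V, X) = -6*(-2)/5 = -⅕*(-12) = 12/5)
N = -116 (N = ((0 + 7) - 119) - 4 = (7 - 119) - 4 = -112 - 4 = -116)
-278*(N + W(-5/(-16), -11)) = -278*(-116 + 12/5) = -278*(-568/5) = 157904/5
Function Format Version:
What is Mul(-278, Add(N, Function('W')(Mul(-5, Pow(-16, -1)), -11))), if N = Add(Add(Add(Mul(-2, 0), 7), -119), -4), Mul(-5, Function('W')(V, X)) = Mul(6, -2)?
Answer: Rational(157904, 5) ≈ 31581.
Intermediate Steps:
Function('W')(V, X) = Rational(12, 5) (Function('W')(V, X) = Mul(Rational(-1, 5), Mul(6, -2)) = Mul(Rational(-1, 5), -12) = Rational(12, 5))
N = -116 (N = Add(Add(Add(0, 7), -119), -4) = Add(Add(7, -119), -4) = Add(-112, -4) = -116)
Mul(-278, Add(N, Function('W')(Mul(-5, Pow(-16, -1)), -11))) = Mul(-278, Add(-116, Rational(12, 5))) = Mul(-278, Rational(-568, 5)) = Rational(157904, 5)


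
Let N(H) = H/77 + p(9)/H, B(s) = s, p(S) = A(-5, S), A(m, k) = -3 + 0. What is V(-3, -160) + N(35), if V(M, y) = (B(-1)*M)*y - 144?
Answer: -240098/385 ≈ -623.63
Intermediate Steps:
A(m, k) = -3
p(S) = -3
N(H) = -3/H + H/77 (N(H) = H/77 - 3/H = -3/H + H/77)
V(M, y) = -144 - M*y (V(M, y) = (-M)*y - 144 = -M*y - 144 = -144 - M*y)
V(-3, -160) + N(35) = (-144 - 1*(-3)*(-160)) + (-3/35 + (1/77)*35) = (-144 - 480) + (-3*1/35 + 5/11) = -624 + (-3/35 + 5/11) = -624 + 142/385 = -240098/385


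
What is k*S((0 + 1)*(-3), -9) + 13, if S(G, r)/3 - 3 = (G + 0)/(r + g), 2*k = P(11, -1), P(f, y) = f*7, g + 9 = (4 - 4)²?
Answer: 1515/4 ≈ 378.75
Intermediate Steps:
g = -9 (g = -9 + (4 - 4)² = -9 + 0² = -9 + 0 = -9)
P(f, y) = 7*f
k = 77/2 (k = (7*11)/2 = (½)*77 = 77/2 ≈ 38.500)
S(G, r) = 9 + 3*G/(-9 + r) (S(G, r) = 9 + 3*((G + 0)/(r - 9)) = 9 + 3*(G/(-9 + r)) = 9 + 3*G/(-9 + r))
k*S((0 + 1)*(-3), -9) + 13 = 77*(3*(-27 + (0 + 1)*(-3) + 3*(-9))/(-9 - 9))/2 + 13 = 77*(3*(-27 + 1*(-3) - 27)/(-18))/2 + 13 = 77*(3*(-1/18)*(-27 - 3 - 27))/2 + 13 = 77*(3*(-1/18)*(-57))/2 + 13 = (77/2)*(19/2) + 13 = 1463/4 + 13 = 1515/4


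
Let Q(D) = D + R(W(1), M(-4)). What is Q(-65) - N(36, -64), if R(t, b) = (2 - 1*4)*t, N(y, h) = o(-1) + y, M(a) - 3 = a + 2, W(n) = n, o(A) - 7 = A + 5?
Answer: -114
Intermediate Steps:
o(A) = 12 + A (o(A) = 7 + (A + 5) = 7 + (5 + A) = 12 + A)
M(a) = 5 + a (M(a) = 3 + (a + 2) = 3 + (2 + a) = 5 + a)
N(y, h) = 11 + y (N(y, h) = (12 - 1) + y = 11 + y)
R(t, b) = -2*t (R(t, b) = (2 - 4)*t = -2*t)
Q(D) = -2 + D (Q(D) = D - 2*1 = D - 2 = -2 + D)
Q(-65) - N(36, -64) = (-2 - 65) - (11 + 36) = -67 - 1*47 = -67 - 47 = -114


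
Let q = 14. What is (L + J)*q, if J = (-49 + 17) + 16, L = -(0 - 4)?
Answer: -168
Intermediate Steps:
L = 4 (L = -1*(-4) = 4)
J = -16 (J = -32 + 16 = -16)
(L + J)*q = (4 - 16)*14 = -12*14 = -168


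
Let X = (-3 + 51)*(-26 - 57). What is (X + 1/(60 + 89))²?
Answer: 352378768225/22201 ≈ 1.5872e+7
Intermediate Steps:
X = -3984 (X = 48*(-83) = -3984)
(X + 1/(60 + 89))² = (-3984 + 1/(60 + 89))² = (-3984 + 1/149)² = (-593615/149)² = 352378768225/22201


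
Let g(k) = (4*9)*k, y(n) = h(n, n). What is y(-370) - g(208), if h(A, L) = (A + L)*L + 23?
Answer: 266335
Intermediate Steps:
h(A, L) = 23 + L*(A + L) (h(A, L) = L*(A + L) + 23 = 23 + L*(A + L))
y(n) = 23 + 2*n² (y(n) = 23 + n² + n*n = 23 + n² + n² = 23 + 2*n²)
g(k) = 36*k
y(-370) - g(208) = (23 + 2*(-370)²) - 36*208 = (23 + 2*136900) - 1*7488 = (23 + 273800) - 7488 = 273823 - 7488 = 266335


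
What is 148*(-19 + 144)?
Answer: 18500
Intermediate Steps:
148*(-19 + 144) = 148*125 = 18500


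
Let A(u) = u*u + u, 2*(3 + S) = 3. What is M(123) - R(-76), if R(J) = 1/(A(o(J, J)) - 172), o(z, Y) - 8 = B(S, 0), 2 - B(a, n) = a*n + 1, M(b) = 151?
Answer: 12383/82 ≈ 151.01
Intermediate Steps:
S = -3/2 (S = -3 + (1/2)*3 = -3 + 3/2 = -3/2 ≈ -1.5000)
B(a, n) = 1 - a*n (B(a, n) = 2 - (a*n + 1) = 2 - (1 + a*n) = 2 + (-1 - a*n) = 1 - a*n)
o(z, Y) = 9 (o(z, Y) = 8 + (1 - 1*(-3/2)*0) = 8 + (1 + 0) = 8 + 1 = 9)
A(u) = u + u**2 (A(u) = u**2 + u = u + u**2)
R(J) = -1/82 (R(J) = 1/(9*(1 + 9) - 172) = 1/(9*10 - 172) = 1/(90 - 172) = 1/(-82) = -1/82)
M(123) - R(-76) = 151 - 1*(-1/82) = 151 + 1/82 = 12383/82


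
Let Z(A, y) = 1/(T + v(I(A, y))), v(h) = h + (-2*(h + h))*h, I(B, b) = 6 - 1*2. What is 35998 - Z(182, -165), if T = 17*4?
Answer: 287983/8 ≈ 35998.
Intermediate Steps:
I(B, b) = 4 (I(B, b) = 6 - 2 = 4)
T = 68
v(h) = h - 4*h² (v(h) = h + (-4*h)*h = h - 4*h²)
Z(A, y) = ⅛ (Z(A, y) = 1/(68 + 4*(1 - 4*4)) = 1/(68 + 4*(1 - 16)) = 1/(68 + 4*(-15)) = 1/(68 - 60) = 1/8 = ⅛)
35998 - Z(182, -165) = 35998 - 1*⅛ = 35998 - ⅛ = 287983/8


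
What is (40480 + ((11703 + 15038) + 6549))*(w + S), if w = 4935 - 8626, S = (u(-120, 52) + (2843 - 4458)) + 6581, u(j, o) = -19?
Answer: 92655120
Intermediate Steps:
S = 4947 (S = (-19 + (2843 - 4458)) + 6581 = (-19 - 1615) + 6581 = -1634 + 6581 = 4947)
w = -3691
(40480 + ((11703 + 15038) + 6549))*(w + S) = (40480 + ((11703 + 15038) + 6549))*(-3691 + 4947) = (40480 + (26741 + 6549))*1256 = (40480 + 33290)*1256 = 73770*1256 = 92655120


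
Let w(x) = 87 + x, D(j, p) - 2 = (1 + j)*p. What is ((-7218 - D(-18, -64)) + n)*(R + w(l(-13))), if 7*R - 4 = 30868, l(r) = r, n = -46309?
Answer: -1714427630/7 ≈ -2.4492e+8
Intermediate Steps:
R = 30872/7 (R = 4/7 + (1/7)*30868 = 4/7 + 30868/7 = 30872/7 ≈ 4410.3)
D(j, p) = 2 + p*(1 + j) (D(j, p) = 2 + (1 + j)*p = 2 + p*(1 + j))
((-7218 - D(-18, -64)) + n)*(R + w(l(-13))) = ((-7218 - (2 - 64 - 18*(-64))) - 46309)*(30872/7 + (87 - 13)) = ((-7218 - (2 - 64 + 1152)) - 46309)*(30872/7 + 74) = ((-7218 - 1*1090) - 46309)*(31390/7) = ((-7218 - 1090) - 46309)*(31390/7) = (-8308 - 46309)*(31390/7) = -54617*31390/7 = -1714427630/7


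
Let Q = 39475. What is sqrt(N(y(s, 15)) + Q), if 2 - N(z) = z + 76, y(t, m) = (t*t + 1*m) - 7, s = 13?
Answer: 2*sqrt(9806) ≈ 198.05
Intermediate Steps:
y(t, m) = -7 + m + t**2 (y(t, m) = (t**2 + m) - 7 = (m + t**2) - 7 = -7 + m + t**2)
N(z) = -74 - z (N(z) = 2 - (z + 76) = 2 - (76 + z) = 2 + (-76 - z) = -74 - z)
sqrt(N(y(s, 15)) + Q) = sqrt((-74 - (-7 + 15 + 13**2)) + 39475) = sqrt((-74 - (-7 + 15 + 169)) + 39475) = sqrt((-74 - 1*177) + 39475) = sqrt((-74 - 177) + 39475) = sqrt(-251 + 39475) = sqrt(39224) = 2*sqrt(9806)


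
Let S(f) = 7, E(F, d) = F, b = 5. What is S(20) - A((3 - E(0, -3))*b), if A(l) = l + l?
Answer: -23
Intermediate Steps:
A(l) = 2*l
S(20) - A((3 - E(0, -3))*b) = 7 - 2*(3 - 1*0)*5 = 7 - 2*(3 + 0)*5 = 7 - 2*3*5 = 7 - 2*15 = 7 - 1*30 = 7 - 30 = -23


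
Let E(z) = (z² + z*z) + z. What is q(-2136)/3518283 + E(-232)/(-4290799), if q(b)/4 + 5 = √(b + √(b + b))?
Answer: -378005702708/15096245178117 + 8*√(-534 + I*√267)/3518283 ≈ -0.025039 + 5.2551e-5*I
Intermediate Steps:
q(b) = -20 + 4*√(b + √2*√b) (q(b) = -20 + 4*√(b + √(b + b)) = -20 + 4*√(b + √(2*b)) = -20 + 4*√(b + √2*√b))
E(z) = z + 2*z² (E(z) = (z² + z²) + z = 2*z² + z = z + 2*z²)
q(-2136)/3518283 + E(-232)/(-4290799) = (-20 + 4*√(-2136 + √2*√(-2136)))/3518283 - 232*(1 + 2*(-232))/(-4290799) = (-20 + 4*√(-2136 + √2*(2*I*√534)))*(1/3518283) - 232*(1 - 464)*(-1/4290799) = (-20 + 4*√(-2136 + 4*I*√267))*(1/3518283) - 232*(-463)*(-1/4290799) = (-20/3518283 + 4*√(-2136 + 4*I*√267)/3518283) + 107416*(-1/4290799) = (-20/3518283 + 4*√(-2136 + 4*I*√267)/3518283) - 107416/4290799 = -378005702708/15096245178117 + 4*√(-2136 + 4*I*√267)/3518283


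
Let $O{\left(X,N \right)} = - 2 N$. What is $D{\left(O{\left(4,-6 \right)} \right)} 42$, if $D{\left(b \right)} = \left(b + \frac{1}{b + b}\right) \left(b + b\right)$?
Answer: $12138$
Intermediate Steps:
$D{\left(b \right)} = 2 b \left(b + \frac{1}{2 b}\right)$ ($D{\left(b \right)} = \left(b + \frac{1}{2 b}\right) 2 b = 2 b \left(b + \frac{1}{2 b}\right)$)
$D{\left(O{\left(4,-6 \right)} \right)} 42 = \left(1 + 2 \left(\left(-2\right) \left(-6\right)\right)^{2}\right) 42 = \left(1 + 2 \cdot 12^{2}\right) 42 = \left(1 + 2 \cdot 144\right) 42 = \left(1 + 288\right) 42 = 289 \cdot 42 = 12138$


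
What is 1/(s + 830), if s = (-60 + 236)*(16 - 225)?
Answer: -1/35954 ≈ -2.7813e-5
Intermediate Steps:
s = -36784 (s = 176*(-209) = -36784)
1/(s + 830) = 1/(-36784 + 830) = 1/(-35954) = -1/35954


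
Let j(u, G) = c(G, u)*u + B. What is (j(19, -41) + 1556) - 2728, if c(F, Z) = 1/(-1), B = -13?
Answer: -1204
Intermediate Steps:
c(F, Z) = -1
j(u, G) = -13 - u (j(u, G) = -u - 13 = -13 - u)
(j(19, -41) + 1556) - 2728 = ((-13 - 1*19) + 1556) - 2728 = ((-13 - 19) + 1556) - 2728 = (-32 + 1556) - 2728 = 1524 - 2728 = -1204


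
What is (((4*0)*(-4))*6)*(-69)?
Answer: 0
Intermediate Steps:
(((4*0)*(-4))*6)*(-69) = ((0*(-4))*6)*(-69) = (0*6)*(-69) = 0*(-69) = 0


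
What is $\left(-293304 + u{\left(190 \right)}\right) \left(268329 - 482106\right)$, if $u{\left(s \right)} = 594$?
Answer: $62574665670$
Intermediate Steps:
$\left(-293304 + u{\left(190 \right)}\right) \left(268329 - 482106\right) = \left(-293304 + 594\right) \left(268329 - 482106\right) = \left(-292710\right) \left(-213777\right) = 62574665670$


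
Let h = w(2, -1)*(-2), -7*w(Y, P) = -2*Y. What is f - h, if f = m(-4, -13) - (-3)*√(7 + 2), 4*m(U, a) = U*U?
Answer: 99/7 ≈ 14.143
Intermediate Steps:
m(U, a) = U²/4 (m(U, a) = (U*U)/4 = U²/4)
w(Y, P) = 2*Y/7 (w(Y, P) = -(-2)*Y/7 = 2*Y/7)
f = 13 (f = (¼)*(-4)² - (-3)*√(7 + 2) = (¼)*16 - (-3)*√9 = 4 - (-3)*3 = 4 - 1*(-9) = 4 + 9 = 13)
h = -8/7 (h = ((2/7)*2)*(-2) = (4/7)*(-2) = -8/7 ≈ -1.1429)
f - h = 13 - 1*(-8/7) = 13 + 8/7 = 99/7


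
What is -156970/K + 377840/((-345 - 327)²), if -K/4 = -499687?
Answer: 10692528185/14103165888 ≈ 0.75817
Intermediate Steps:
K = 1998748 (K = -4*(-499687) = 1998748)
-156970/K + 377840/((-345 - 327)²) = -156970/1998748 + 377840/((-345 - 327)²) = -156970*1/1998748 + 377840/((-672)²) = -78485/999374 + 377840/451584 = -78485/999374 + 377840*(1/451584) = -78485/999374 + 23615/28224 = 10692528185/14103165888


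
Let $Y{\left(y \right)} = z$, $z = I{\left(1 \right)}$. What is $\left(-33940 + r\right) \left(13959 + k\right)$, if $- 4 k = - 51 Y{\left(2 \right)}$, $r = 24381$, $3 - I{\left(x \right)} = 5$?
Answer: $- \frac{266380653}{2} \approx -1.3319 \cdot 10^{8}$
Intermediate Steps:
$I{\left(x \right)} = -2$ ($I{\left(x \right)} = 3 - 5 = -2$)
$z = -2$
$Y{\left(y \right)} = -2$
$k = - \frac{51}{2}$ ($k = - \frac{\left(-51\right) \left(-2\right)}{4} = \left(- \frac{1}{4}\right) 102 = - \frac{51}{2} \approx -25.5$)
$\left(-33940 + r\right) \left(13959 + k\right) = \left(-33940 + 24381\right) \left(13959 - \frac{51}{2}\right) = \left(-9559\right) \frac{27867}{2} = - \frac{266380653}{2}$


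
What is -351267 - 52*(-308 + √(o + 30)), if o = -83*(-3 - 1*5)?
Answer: -335251 - 52*√694 ≈ -3.3662e+5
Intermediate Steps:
o = 664 (o = -83*(-3 - 5) = -83*(-8) = 664)
-351267 - 52*(-308 + √(o + 30)) = -351267 - 52*(-308 + √(664 + 30)) = -351267 - 52*(-308 + √694) = -351267 - (-16016 + 52*√694) = -351267 + (16016 - 52*√694) = -335251 - 52*√694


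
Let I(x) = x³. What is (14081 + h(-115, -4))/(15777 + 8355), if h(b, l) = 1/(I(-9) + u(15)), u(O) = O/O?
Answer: 3416989/5856032 ≈ 0.58350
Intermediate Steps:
u(O) = 1
h(b, l) = -1/728 (h(b, l) = 1/((-9)³ + 1) = 1/(-729 + 1) = 1/(-728) = -1/728)
(14081 + h(-115, -4))/(15777 + 8355) = (14081 - 1/728)/(15777 + 8355) = (10250967/728)/24132 = (10250967/728)*(1/24132) = 3416989/5856032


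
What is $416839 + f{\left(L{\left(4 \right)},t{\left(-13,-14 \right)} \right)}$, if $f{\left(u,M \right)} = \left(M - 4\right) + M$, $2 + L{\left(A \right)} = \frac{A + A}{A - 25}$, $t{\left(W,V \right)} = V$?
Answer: $416807$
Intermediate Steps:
$L{\left(A \right)} = -2 + \frac{2 A}{-25 + A}$ ($L{\left(A \right)} = -2 + \frac{A + A}{A - 25} = -2 + \frac{2 A}{-25 + A}$)
$f{\left(u,M \right)} = -4 + 2 M$ ($f{\left(u,M \right)} = \left(-4 + M\right) + M = -4 + 2 M$)
$416839 + f{\left(L{\left(4 \right)},t{\left(-13,-14 \right)} \right)} = 416839 + \left(-4 + 2 \left(-14\right)\right) = 416839 - 32 = 416807$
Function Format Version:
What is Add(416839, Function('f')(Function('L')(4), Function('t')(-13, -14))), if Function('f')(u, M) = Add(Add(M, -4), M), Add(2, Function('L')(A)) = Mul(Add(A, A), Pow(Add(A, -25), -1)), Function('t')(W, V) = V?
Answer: 416807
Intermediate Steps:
Function('L')(A) = Add(-2, Mul(2, A, Pow(Add(-25, A), -1))) (Function('L')(A) = Add(-2, Mul(Add(A, A), Pow(Add(A, -25), -1))) = Add(-2, Mul(Mul(2, A), Pow(Add(-25, A), -1))) = Add(-2, Mul(2, A, Pow(Add(-25, A), -1))))
Function('f')(u, M) = Add(-4, Mul(2, M)) (Function('f')(u, M) = Add(Add(-4, M), M) = Add(-4, Mul(2, M)))
Add(416839, Function('f')(Function('L')(4), Function('t')(-13, -14))) = Add(416839, Add(-4, Mul(2, -14))) = Add(416839, Add(-4, -28)) = Add(416839, -32) = 416807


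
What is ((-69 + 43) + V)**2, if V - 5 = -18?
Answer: 1521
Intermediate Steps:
V = -13 (V = 5 - 18 = -13)
((-69 + 43) + V)**2 = ((-69 + 43) - 13)**2 = (-26 - 13)**2 = (-39)**2 = 1521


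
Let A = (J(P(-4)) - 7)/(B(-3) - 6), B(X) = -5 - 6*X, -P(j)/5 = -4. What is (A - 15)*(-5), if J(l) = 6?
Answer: 530/7 ≈ 75.714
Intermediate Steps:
P(j) = 20 (P(j) = -5*(-4) = 20)
B(X) = -5 - 6*X
A = -⅐ (A = (6 - 7)/((-5 - 6*(-3)) - 6) = -1/((-5 + 18) - 6) = -1/(13 - 6) = -1/7 = -1*⅐ = -⅐ ≈ -0.14286)
(A - 15)*(-5) = (-⅐ - 15)*(-5) = -106/7*(-5) = 530/7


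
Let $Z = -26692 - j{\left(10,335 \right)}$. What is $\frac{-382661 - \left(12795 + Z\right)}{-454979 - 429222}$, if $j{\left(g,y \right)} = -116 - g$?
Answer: $\frac{368890}{884201} \approx 0.4172$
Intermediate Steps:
$Z = -26566$ ($Z = -26692 - \left(-116 - 10\right) = -26692 - -126 = -26692 + 126 = -26566$)
$\frac{-382661 - \left(12795 + Z\right)}{-454979 - 429222} = \frac{-382661 - -13771}{-454979 - 429222} = \frac{-382661 + \left(-12795 + 26566\right)}{-884201} = \left(-382661 + 13771\right) \left(- \frac{1}{884201}\right) = \left(-368890\right) \left(- \frac{1}{884201}\right) = \frac{368890}{884201}$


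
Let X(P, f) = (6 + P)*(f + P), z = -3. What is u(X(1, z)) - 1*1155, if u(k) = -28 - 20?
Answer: -1203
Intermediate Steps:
X(P, f) = (6 + P)*(P + f)
u(k) = -48
u(X(1, z)) - 1*1155 = -48 - 1*1155 = -48 - 1155 = -1203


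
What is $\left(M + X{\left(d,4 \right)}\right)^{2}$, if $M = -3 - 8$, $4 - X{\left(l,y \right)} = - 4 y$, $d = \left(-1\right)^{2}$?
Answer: $81$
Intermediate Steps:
$d = 1$
$X{\left(l,y \right)} = 4 + 4 y$ ($X{\left(l,y \right)} = 4 - - 4 y = 4 + 4 y$)
$M = -11$ ($M = -3 - 8 = -11$)
$\left(M + X{\left(d,4 \right)}\right)^{2} = \left(-11 + \left(4 + 4 \cdot 4\right)\right)^{2} = \left(-11 + \left(4 + 16\right)\right)^{2} = \left(-11 + 20\right)^{2} = 9^{2} = 81$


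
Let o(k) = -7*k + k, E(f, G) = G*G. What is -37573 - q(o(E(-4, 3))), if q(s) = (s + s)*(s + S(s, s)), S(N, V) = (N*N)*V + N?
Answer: -17055349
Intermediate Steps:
S(N, V) = N + V*N² (S(N, V) = N²*V + N = V*N² + N = N + V*N²)
E(f, G) = G²
o(k) = -6*k
q(s) = 2*s*(s + s*(1 + s²)) (q(s) = (s + s)*(s + s*(1 + s*s)) = (2*s)*(s + s*(1 + s²)) = 2*s*(s + s*(1 + s²)))
-37573 - q(o(E(-4, 3))) = -37573 - 2*(-6*3²)²*(2 + (-6*3²)²) = -37573 - 2*(-6*9)²*(2 + (-6*9)²) = -37573 - 2*(-54)²*(2 + (-54)²) = -37573 - 2*2916*(2 + 2916) = -37573 - 2*2916*2918 = -37573 - 1*17017776 = -37573 - 17017776 = -17055349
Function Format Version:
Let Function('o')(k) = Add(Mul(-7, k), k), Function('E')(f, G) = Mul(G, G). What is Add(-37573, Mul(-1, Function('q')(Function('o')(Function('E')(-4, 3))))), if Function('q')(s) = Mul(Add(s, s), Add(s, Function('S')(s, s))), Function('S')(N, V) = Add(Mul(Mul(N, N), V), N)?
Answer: -17055349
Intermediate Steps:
Function('S')(N, V) = Add(N, Mul(V, Pow(N, 2))) (Function('S')(N, V) = Add(Mul(Pow(N, 2), V), N) = Add(Mul(V, Pow(N, 2)), N) = Add(N, Mul(V, Pow(N, 2))))
Function('E')(f, G) = Pow(G, 2)
Function('o')(k) = Mul(-6, k)
Function('q')(s) = Mul(2, s, Add(s, Mul(s, Add(1, Pow(s, 2))))) (Function('q')(s) = Mul(Add(s, s), Add(s, Mul(s, Add(1, Mul(s, s))))) = Mul(Mul(2, s), Add(s, Mul(s, Add(1, Pow(s, 2))))) = Mul(2, s, Add(s, Mul(s, Add(1, Pow(s, 2))))))
Add(-37573, Mul(-1, Function('q')(Function('o')(Function('E')(-4, 3))))) = Add(-37573, Mul(-1, Mul(2, Pow(Mul(-6, Pow(3, 2)), 2), Add(2, Pow(Mul(-6, Pow(3, 2)), 2))))) = Add(-37573, Mul(-1, Mul(2, Pow(Mul(-6, 9), 2), Add(2, Pow(Mul(-6, 9), 2))))) = Add(-37573, Mul(-1, Mul(2, Pow(-54, 2), Add(2, Pow(-54, 2))))) = Add(-37573, Mul(-1, Mul(2, 2916, Add(2, 2916)))) = Add(-37573, Mul(-1, Mul(2, 2916, 2918))) = Add(-37573, Mul(-1, 17017776)) = Add(-37573, -17017776) = -17055349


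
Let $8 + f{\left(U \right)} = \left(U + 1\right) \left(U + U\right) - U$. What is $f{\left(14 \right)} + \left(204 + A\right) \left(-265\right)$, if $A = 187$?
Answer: $-103217$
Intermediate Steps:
$f{\left(U \right)} = -8 - U + 2 U \left(1 + U\right)$ ($f{\left(U \right)} = -8 - \left(U - \left(U + 1\right) \left(U + U\right)\right) = -8 - \left(U - \left(1 + U\right) 2 U\right) = -8 + \left(2 U \left(1 + U\right) - U\right) = -8 + \left(- U + 2 U \left(1 + U\right)\right) = -8 - U + 2 U \left(1 + U\right)$)
$f{\left(14 \right)} + \left(204 + A\right) \left(-265\right) = \left(-8 + 14 + 2 \cdot 14^{2}\right) + \left(204 + 187\right) \left(-265\right) = \left(-8 + 14 + 2 \cdot 196\right) + 391 \left(-265\right) = \left(-8 + 14 + 392\right) - 103615 = 398 - 103615 = -103217$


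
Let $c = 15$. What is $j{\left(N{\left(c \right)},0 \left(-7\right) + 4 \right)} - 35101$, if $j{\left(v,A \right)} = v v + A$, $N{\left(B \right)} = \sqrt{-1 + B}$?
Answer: $-35083$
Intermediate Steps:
$j{\left(v,A \right)} = A + v^{2}$ ($j{\left(v,A \right)} = v^{2} + A = A + v^{2}$)
$j{\left(N{\left(c \right)},0 \left(-7\right) + 4 \right)} - 35101 = \left(\left(0 \left(-7\right) + 4\right) + \left(\sqrt{-1 + 15}\right)^{2}\right) - 35101 = \left(\left(0 + 4\right) + \left(\sqrt{14}\right)^{2}\right) - 35101 = \left(4 + 14\right) - 35101 = 18 - 35101 = -35083$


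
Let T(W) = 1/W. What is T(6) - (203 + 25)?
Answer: -1367/6 ≈ -227.83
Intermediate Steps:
T(6) - (203 + 25) = 1/6 - (203 + 25) = ⅙ - 1*228 = ⅙ - 228 = -1367/6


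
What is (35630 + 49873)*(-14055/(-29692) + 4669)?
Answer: 11854649194509/29692 ≈ 3.9925e+8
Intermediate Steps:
(35630 + 49873)*(-14055/(-29692) + 4669) = 85503*(-14055*(-1/29692) + 4669) = 85503*(14055/29692 + 4669) = 85503*(138646003/29692) = 11854649194509/29692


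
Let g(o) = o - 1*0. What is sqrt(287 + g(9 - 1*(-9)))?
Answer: sqrt(305) ≈ 17.464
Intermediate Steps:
g(o) = o (g(o) = o + 0 = o)
sqrt(287 + g(9 - 1*(-9))) = sqrt(287 + (9 - 1*(-9))) = sqrt(287 + (9 + 9)) = sqrt(287 + 18) = sqrt(305)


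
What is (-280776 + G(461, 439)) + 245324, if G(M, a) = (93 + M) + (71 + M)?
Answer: -34366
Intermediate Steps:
G(M, a) = 164 + 2*M
(-280776 + G(461, 439)) + 245324 = (-280776 + (164 + 2*461)) + 245324 = (-280776 + (164 + 922)) + 245324 = (-280776 + 1086) + 245324 = -279690 + 245324 = -34366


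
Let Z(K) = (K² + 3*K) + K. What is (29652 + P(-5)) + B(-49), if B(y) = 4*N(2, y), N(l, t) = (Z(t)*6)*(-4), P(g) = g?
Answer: -182033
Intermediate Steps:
Z(K) = K² + 4*K
N(l, t) = -24*t*(4 + t) (N(l, t) = ((t*(4 + t))*6)*(-4) = (6*t*(4 + t))*(-4) = -24*t*(4 + t))
B(y) = -96*y*(4 + y) (B(y) = 4*(-24*y*(4 + y)) = -96*y*(4 + y))
(29652 + P(-5)) + B(-49) = (29652 - 5) - 96*(-49)*(4 - 49) = 29647 - 96*(-49)*(-45) = 29647 - 211680 = -182033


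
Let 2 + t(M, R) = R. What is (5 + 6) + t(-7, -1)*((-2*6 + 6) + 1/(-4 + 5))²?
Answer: -64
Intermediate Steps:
t(M, R) = -2 + R
(5 + 6) + t(-7, -1)*((-2*6 + 6) + 1/(-4 + 5))² = (5 + 6) + (-2 - 1)*((-2*6 + 6) + 1/(-4 + 5))² = 11 - 3*((-12 + 6) + 1/1)² = 11 - 3*(-6 + 1)² = 11 - 3*(-5)² = 11 - 3*25 = 11 - 75 = -64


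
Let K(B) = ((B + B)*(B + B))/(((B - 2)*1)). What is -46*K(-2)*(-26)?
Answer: -4784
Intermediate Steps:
K(B) = 4*B²/(-2 + B) (K(B) = ((2*B)*(2*B))/(((-2 + B)*1)) = (4*B²)/(-2 + B) = 4*B²/(-2 + B))
-46*K(-2)*(-26) = -184*(-2)²/(-2 - 2)*(-26) = -184*4/(-4)*(-26) = -184*4*(-1)/4*(-26) = -46*(-4)*(-26) = 184*(-26) = -4784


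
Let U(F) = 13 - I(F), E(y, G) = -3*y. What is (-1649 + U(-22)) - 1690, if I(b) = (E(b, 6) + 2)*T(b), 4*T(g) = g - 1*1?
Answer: -2935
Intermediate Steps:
T(g) = -¼ + g/4 (T(g) = (g - 1*1)/4 = (g - 1)/4 = (-1 + g)/4 = -¼ + g/4)
I(b) = (2 - 3*b)*(-¼ + b/4) (I(b) = (-3*b + 2)*(-¼ + b/4) = (2 - 3*b)*(-¼ + b/4))
U(F) = 13 + (-1 + F)*(-2 + 3*F)/4 (U(F) = 13 - (-1)*(-1 + F)*(-2 + 3*F)/4 = 13 + (-1 + F)*(-2 + 3*F)/4)
(-1649 + U(-22)) - 1690 = (-1649 + (13 + (-1 - 22)*(-2 + 3*(-22))/4)) - 1690 = (-1649 + (13 + (¼)*(-23)*(-2 - 66))) - 1690 = (-1649 + (13 + (¼)*(-23)*(-68))) - 1690 = (-1649 + (13 + 391)) - 1690 = (-1649 + 404) - 1690 = -1245 - 1690 = -2935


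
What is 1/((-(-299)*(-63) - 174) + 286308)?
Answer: 1/267297 ≈ 3.7412e-6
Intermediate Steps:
1/((-(-299)*(-63) - 174) + 286308) = 1/((-299*63 - 174) + 286308) = 1/((-18837 - 174) + 286308) = 1/(-19011 + 286308) = 1/267297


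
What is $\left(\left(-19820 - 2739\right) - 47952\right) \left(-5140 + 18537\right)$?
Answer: $-944635867$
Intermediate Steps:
$\left(\left(-19820 - 2739\right) - 47952\right) \left(-5140 + 18537\right) = \left(\left(-19820 - 2739\right) - 47952\right) 13397 = \left(-22559 - 47952\right) 13397 = \left(-70511\right) 13397 = -944635867$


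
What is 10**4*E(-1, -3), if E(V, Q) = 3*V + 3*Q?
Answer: -120000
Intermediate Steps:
E(V, Q) = 3*Q + 3*V
10**4*E(-1, -3) = 10**4*(3*(-3) + 3*(-1)) = 10000*(-9 - 3) = 10000*(-12) = -120000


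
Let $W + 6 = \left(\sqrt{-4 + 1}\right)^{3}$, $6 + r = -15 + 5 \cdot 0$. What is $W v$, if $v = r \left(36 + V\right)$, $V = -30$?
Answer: $756 + 378 i \sqrt{3} \approx 756.0 + 654.71 i$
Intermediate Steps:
$r = -21$ ($r = -6 + \left(-15 + 5 \cdot 0\right) = -6 + \left(-15 + 0\right) = -6 - 15 = -21$)
$v = -126$ ($v = - 21 \left(36 - 30\right) = \left(-21\right) 6 = -126$)
$W = -6 - 3 i \sqrt{3}$ ($W = -6 + \left(\sqrt{-4 + 1}\right)^{3} = -6 + \left(\sqrt{-3}\right)^{3} = -6 + \left(i \sqrt{3}\right)^{3} = -6 - 3 i \sqrt{3} \approx -6.0 - 5.1962 i$)
$W v = \left(-6 - 3 i \sqrt{3}\right) \left(-126\right) = 756 + 378 i \sqrt{3}$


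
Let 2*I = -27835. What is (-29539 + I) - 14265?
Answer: -115443/2 ≈ -57722.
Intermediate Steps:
I = -27835/2 (I = (½)*(-27835) = -27835/2 ≈ -13918.)
(-29539 + I) - 14265 = (-29539 - 27835/2) - 14265 = -86913/2 - 14265 = -115443/2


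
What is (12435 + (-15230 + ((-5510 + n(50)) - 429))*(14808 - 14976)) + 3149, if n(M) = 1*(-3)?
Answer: 3572480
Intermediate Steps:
n(M) = -3
(12435 + (-15230 + ((-5510 + n(50)) - 429))*(14808 - 14976)) + 3149 = (12435 + (-15230 + ((-5510 - 3) - 429))*(14808 - 14976)) + 3149 = (12435 + (-15230 + (-5513 - 429))*(-168)) + 3149 = (12435 + (-15230 - 5942)*(-168)) + 3149 = (12435 - 21172*(-168)) + 3149 = (12435 + 3556896) + 3149 = 3569331 + 3149 = 3572480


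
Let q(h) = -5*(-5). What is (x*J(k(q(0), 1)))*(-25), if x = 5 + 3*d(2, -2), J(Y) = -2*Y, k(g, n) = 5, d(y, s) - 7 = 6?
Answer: 11000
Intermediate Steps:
q(h) = 25
d(y, s) = 13 (d(y, s) = 7 + 6 = 13)
x = 44 (x = 5 + 3*13 = 5 + 39 = 44)
(x*J(k(q(0), 1)))*(-25) = (44*(-2*5))*(-25) = (44*(-10))*(-25) = -440*(-25) = 11000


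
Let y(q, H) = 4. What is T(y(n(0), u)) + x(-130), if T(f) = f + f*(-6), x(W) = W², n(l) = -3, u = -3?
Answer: 16880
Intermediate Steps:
T(f) = -5*f (T(f) = f - 6*f = -5*f)
T(y(n(0), u)) + x(-130) = -5*4 + (-130)² = -20 + 16900 = 16880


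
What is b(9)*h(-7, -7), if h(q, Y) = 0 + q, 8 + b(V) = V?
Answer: -7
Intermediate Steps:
b(V) = -8 + V
h(q, Y) = q
b(9)*h(-7, -7) = (-8 + 9)*(-7) = 1*(-7) = -7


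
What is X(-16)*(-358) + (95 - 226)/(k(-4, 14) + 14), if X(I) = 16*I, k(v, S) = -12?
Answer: 183165/2 ≈ 91583.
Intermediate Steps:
X(-16)*(-358) + (95 - 226)/(k(-4, 14) + 14) = (16*(-16))*(-358) + (95 - 226)/(-12 + 14) = -256*(-358) - 131/2 = 91648 - 131*½ = 91648 - 131/2 = 183165/2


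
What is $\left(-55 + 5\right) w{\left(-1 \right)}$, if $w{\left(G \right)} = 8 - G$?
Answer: $-450$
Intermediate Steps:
$\left(-55 + 5\right) w{\left(-1 \right)} = \left(-55 + 5\right) \left(8 - -1\right) = - 50 \left(8 + 1\right) = \left(-50\right) 9 = -450$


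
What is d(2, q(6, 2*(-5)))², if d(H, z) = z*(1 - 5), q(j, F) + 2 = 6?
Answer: 256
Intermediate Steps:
q(j, F) = 4 (q(j, F) = -2 + 6 = 4)
d(H, z) = -4*z (d(H, z) = z*(-4) = -4*z)
d(2, q(6, 2*(-5)))² = (-4*4)² = (-16)² = 256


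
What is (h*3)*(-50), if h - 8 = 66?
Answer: -11100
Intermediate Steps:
h = 74 (h = 8 + 66 = 74)
(h*3)*(-50) = (74*3)*(-50) = 222*(-50) = -11100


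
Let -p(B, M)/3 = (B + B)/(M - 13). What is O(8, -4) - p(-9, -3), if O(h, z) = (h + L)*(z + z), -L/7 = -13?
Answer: -6309/8 ≈ -788.63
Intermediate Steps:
L = 91 (L = -7*(-13) = 91)
p(B, M) = -6*B/(-13 + M) (p(B, M) = -3*(B + B)/(M - 13) = -3*2*B/(-13 + M) = -6*B/(-13 + M))
O(h, z) = 2*z*(91 + h) (O(h, z) = (h + 91)*(z + z) = (91 + h)*(2*z) = 2*z*(91 + h))
O(8, -4) - p(-9, -3) = 2*(-4)*(91 + 8) - (-6)*(-9)/(-13 - 3) = 2*(-4)*99 - (-6)*(-9)/(-16) = -792 - (-6)*(-9)*(-1)/16 = -792 - 1*(-27/8) = -792 + 27/8 = -6309/8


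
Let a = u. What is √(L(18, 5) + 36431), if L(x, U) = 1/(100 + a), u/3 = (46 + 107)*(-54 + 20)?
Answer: 3*√973258356890/15506 ≈ 190.87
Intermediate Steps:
u = -15606 (u = 3*((46 + 107)*(-54 + 20)) = 3*(153*(-34)) = 3*(-5202) = -15606)
a = -15606
L(x, U) = -1/15506 (L(x, U) = 1/(100 - 15606) = 1/(-15506) = -1/15506)
√(L(18, 5) + 36431) = √(-1/15506 + 36431) = √(564899085/15506) = 3*√973258356890/15506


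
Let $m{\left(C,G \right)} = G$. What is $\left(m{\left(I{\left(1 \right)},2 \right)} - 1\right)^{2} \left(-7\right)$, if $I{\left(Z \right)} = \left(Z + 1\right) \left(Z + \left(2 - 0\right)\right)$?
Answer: $-7$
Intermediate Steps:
$I{\left(Z \right)} = \left(1 + Z\right) \left(2 + Z\right)$ ($I{\left(Z \right)} = \left(1 + Z\right) \left(Z + \left(2 + 0\right)\right) = \left(1 + Z\right) \left(Z + 2\right) = \left(1 + Z\right) \left(2 + Z\right)$)
$\left(m{\left(I{\left(1 \right)},2 \right)} - 1\right)^{2} \left(-7\right) = \left(2 - 1\right)^{2} \left(-7\right) = 1^{2} \left(-7\right) = 1 \left(-7\right) = -7$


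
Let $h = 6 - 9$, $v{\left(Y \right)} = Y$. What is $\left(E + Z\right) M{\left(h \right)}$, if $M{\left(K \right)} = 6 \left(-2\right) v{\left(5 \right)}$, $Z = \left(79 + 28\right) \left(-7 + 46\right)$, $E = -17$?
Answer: $-249360$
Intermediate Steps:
$Z = 4173$ ($Z = 107 \cdot 39 = 4173$)
$h = -3$ ($h = 6 - 9 = -3$)
$M{\left(K \right)} = -60$ ($M{\left(K \right)} = 6 \left(-2\right) 5 = \left(-12\right) 5 = -60$)
$\left(E + Z\right) M{\left(h \right)} = \left(-17 + 4173\right) \left(-60\right) = 4156 \left(-60\right) = -249360$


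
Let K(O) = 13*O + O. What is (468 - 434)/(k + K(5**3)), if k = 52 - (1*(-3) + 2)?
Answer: 34/1803 ≈ 0.018857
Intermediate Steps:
K(O) = 14*O
k = 53 (k = 52 - (-3 + 2) = 52 - 1*(-1) = 52 + 1 = 53)
(468 - 434)/(k + K(5**3)) = (468 - 434)/(53 + 14*5**3) = 34/(53 + 14*125) = 34/(53 + 1750) = 34/1803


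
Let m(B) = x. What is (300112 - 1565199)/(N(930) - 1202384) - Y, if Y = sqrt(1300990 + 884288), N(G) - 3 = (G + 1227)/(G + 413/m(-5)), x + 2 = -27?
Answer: 33596915459/31931569664 - sqrt(2185278) ≈ -1477.2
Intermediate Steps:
x = -29 (x = -2 - 27 = -29)
m(B) = -29
N(G) = 3 + (1227 + G)/(-413/29 + G) (N(G) = 3 + (G + 1227)/(G + 413/(-29)) = 3 + (1227 + G)/(G + 413*(-1/29)) = 3 + (1227 + G)/(G - 413/29) = 3 + (1227 + G)/(-413/29 + G))
Y = sqrt(2185278) ≈ 1478.3
(300112 - 1565199)/(N(930) - 1202384) - Y = (300112 - 1565199)/(4*(8586 + 29*930)/(-413 + 29*930) - 1202384) - sqrt(2185278) = -1265087/(4*(8586 + 26970)/(-413 + 26970) - 1202384) - sqrt(2185278) = -1265087/(4*35556/26557 - 1202384) - sqrt(2185278) = -1265087/(4*(1/26557)*35556 - 1202384) - sqrt(2185278) = -1265087/(142224/26557 - 1202384) - sqrt(2185278) = -1265087/(-31931569664/26557) - sqrt(2185278) = -1265087*(-26557/31931569664) - sqrt(2185278) = 33596915459/31931569664 - sqrt(2185278)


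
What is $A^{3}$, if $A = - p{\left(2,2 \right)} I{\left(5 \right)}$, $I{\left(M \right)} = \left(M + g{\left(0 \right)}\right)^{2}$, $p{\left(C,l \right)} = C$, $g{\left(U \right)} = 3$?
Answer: $-2097152$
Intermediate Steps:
$I{\left(M \right)} = \left(3 + M\right)^{2}$ ($I{\left(M \right)} = \left(M + 3\right)^{2} = \left(3 + M\right)^{2}$)
$A = -128$ ($A = \left(-1\right) 2 \left(3 + 5\right)^{2} = - 2 \cdot 8^{2} = \left(-2\right) 64 = -128$)
$A^{3} = \left(-128\right)^{3} = -2097152$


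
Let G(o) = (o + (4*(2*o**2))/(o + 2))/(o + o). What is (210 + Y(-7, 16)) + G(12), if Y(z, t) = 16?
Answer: 3219/14 ≈ 229.93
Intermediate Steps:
G(o) = (o + 8*o**2/(2 + o))/(2*o) (G(o) = (o + (8*o**2)/(2 + o))/((2*o)) = (o + 8*o**2/(2 + o))*(1/(2*o)) = (o + 8*o**2/(2 + o))/(2*o))
(210 + Y(-7, 16)) + G(12) = (210 + 16) + (2 + 9*12)/(2*(2 + 12)) = 226 + (1/2)*(2 + 108)/14 = 226 + (1/2)*(1/14)*110 = 226 + 55/14 = 3219/14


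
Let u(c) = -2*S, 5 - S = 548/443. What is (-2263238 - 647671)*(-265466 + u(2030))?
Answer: 342336789257748/443 ≈ 7.7277e+11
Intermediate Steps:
S = 1667/443 (S = 5 - 548/443 = 1667/443 ≈ 3.7630)
u(c) = -3334/443 (u(c) = -2*1667/443 = -3334/443)
(-2263238 - 647671)*(-265466 + u(2030)) = (-2263238 - 647671)*(-265466 - 3334/443) = -2910909*(-117604772/443) = 342336789257748/443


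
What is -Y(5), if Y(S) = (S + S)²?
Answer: -100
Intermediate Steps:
Y(S) = 4*S² (Y(S) = (2*S)² = 4*S²)
-Y(5) = -4*5² = -4*25 = -1*100 = -100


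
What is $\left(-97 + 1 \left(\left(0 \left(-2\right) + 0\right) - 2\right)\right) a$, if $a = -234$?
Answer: $23166$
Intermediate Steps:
$\left(-97 + 1 \left(\left(0 \left(-2\right) + 0\right) - 2\right)\right) a = \left(-97 + 1 \left(\left(0 \left(-2\right) + 0\right) - 2\right)\right) \left(-234\right) = \left(-97 + 1 \left(\left(0 + 0\right) - 2\right)\right) \left(-234\right) = \left(-97 + 1 \left(0 - 2\right)\right) \left(-234\right) = \left(-97 + 1 \left(-2\right)\right) \left(-234\right) = \left(-97 - 2\right) \left(-234\right) = \left(-99\right) \left(-234\right) = 23166$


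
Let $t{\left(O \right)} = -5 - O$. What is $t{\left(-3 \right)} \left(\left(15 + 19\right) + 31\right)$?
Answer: $-130$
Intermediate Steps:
$t{\left(-3 \right)} \left(\left(15 + 19\right) + 31\right) = \left(-5 - -3\right) \left(\left(15 + 19\right) + 31\right) = \left(-5 + 3\right) \left(34 + 31\right) = \left(-2\right) 65 = -130$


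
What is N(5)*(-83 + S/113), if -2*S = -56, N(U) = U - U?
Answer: 0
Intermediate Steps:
N(U) = 0
S = 28 (S = -1/2*(-56) = 28)
N(5)*(-83 + S/113) = 0*(-83 + 28/113) = 0*(-9351/113) = 0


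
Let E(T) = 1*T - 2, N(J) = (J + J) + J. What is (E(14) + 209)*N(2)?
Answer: 1326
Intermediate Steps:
N(J) = 3*J (N(J) = 2*J + J = 3*J)
E(T) = -2 + T (E(T) = T - 2 = -2 + T)
(E(14) + 209)*N(2) = ((-2 + 14) + 209)*(3*2) = (12 + 209)*6 = 221*6 = 1326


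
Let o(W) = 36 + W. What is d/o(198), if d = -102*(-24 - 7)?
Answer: 527/39 ≈ 13.513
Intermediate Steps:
d = 3162 (d = -102*(-31) = 3162)
d/o(198) = 3162/(36 + 198) = 3162/234 = 3162*(1/234) = 527/39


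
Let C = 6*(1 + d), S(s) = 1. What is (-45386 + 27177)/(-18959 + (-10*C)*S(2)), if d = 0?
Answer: 18209/19019 ≈ 0.95741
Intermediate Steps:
C = 6 (C = 6*(1 + 0) = 6*1 = 6)
(-45386 + 27177)/(-18959 + (-10*C)*S(2)) = (-45386 + 27177)/(-18959 - 10*6*1) = -18209/(-18959 - 60*1) = -18209/(-18959 - 60) = -18209/(-19019) = -18209*(-1/19019) = 18209/19019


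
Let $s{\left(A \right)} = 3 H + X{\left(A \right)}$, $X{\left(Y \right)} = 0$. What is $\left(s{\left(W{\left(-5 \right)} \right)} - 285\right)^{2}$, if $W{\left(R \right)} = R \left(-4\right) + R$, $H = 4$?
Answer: $74529$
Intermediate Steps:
$W{\left(R \right)} = - 3 R$ ($W{\left(R \right)} = - 4 R + R = - 3 R$)
$s{\left(A \right)} = 12$ ($s{\left(A \right)} = 3 \cdot 4 + 0 = 12 + 0 = 12$)
$\left(s{\left(W{\left(-5 \right)} \right)} - 285\right)^{2} = \left(12 - 285\right)^{2} = \left(-273\right)^{2} = 74529$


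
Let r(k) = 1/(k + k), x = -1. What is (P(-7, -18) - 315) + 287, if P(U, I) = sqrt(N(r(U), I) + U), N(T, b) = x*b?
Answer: -28 + sqrt(11) ≈ -24.683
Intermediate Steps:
r(k) = 1/(2*k)
N(T, b) = -b
P(U, I) = sqrt(U - I) (P(U, I) = sqrt(-I + U) = sqrt(U - I))
(P(-7, -18) - 315) + 287 = (sqrt(-7 - 1*(-18)) - 315) + 287 = (sqrt(-7 + 18) - 315) + 287 = (sqrt(11) - 315) + 287 = (-315 + sqrt(11)) + 287 = -28 + sqrt(11)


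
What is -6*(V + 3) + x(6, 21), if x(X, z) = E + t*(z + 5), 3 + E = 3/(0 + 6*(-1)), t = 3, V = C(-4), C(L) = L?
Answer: 161/2 ≈ 80.500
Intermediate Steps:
V = -4
E = -7/2 (E = -3 + 3/(0 + 6*(-1)) = -3 + 3/(0 - 6) = -3 + 3/(-6) = -3 + 3*(-⅙) = -3 - ½ = -7/2 ≈ -3.5000)
x(X, z) = 23/2 + 3*z (x(X, z) = -7/2 + 3*(z + 5) = -7/2 + 3*(5 + z) = -7/2 + (15 + 3*z) = 23/2 + 3*z)
-6*(V + 3) + x(6, 21) = -6*(-4 + 3) + (23/2 + 3*21) = -6*(-1) + (23/2 + 63) = 6 + 149/2 = 161/2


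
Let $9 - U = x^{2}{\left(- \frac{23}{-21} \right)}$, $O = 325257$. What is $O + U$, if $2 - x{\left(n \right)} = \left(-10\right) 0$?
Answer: $325262$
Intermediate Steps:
$x{\left(n \right)} = 2$ ($x{\left(n \right)} = 2 - \left(-10\right) 0 = 2 - 0 = 2 + 0 = 2$)
$U = 5$ ($U = 9 - 2^{2} = 9 - 4 = 5$)
$O + U = 325257 + 5 = 325262$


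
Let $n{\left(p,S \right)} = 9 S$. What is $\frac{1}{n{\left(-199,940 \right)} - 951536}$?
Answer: $- \frac{1}{943076} \approx -1.0604 \cdot 10^{-6}$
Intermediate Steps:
$\frac{1}{n{\left(-199,940 \right)} - 951536} = \frac{1}{9 \cdot 940 - 951536} = \frac{1}{8460 - 951536} = \frac{1}{-943076} = - \frac{1}{943076}$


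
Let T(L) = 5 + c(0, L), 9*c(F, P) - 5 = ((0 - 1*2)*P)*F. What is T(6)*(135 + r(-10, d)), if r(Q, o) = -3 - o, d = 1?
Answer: 6550/9 ≈ 727.78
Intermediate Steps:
c(F, P) = 5/9 - 2*F*P/9 (c(F, P) = 5/9 + (((0 - 1*2)*P)*F)/9 = 5/9 + (((0 - 2)*P)*F)/9 = 5/9 + ((-2*P)*F)/9 = 5/9 + (-2*F*P)/9 = 5/9 - 2*F*P/9)
T(L) = 50/9 (T(L) = 5 + (5/9 - 2/9*0*L) = 5 + (5/9 + 0) = 5 + 5/9 = 50/9)
T(6)*(135 + r(-10, d)) = 50*(135 + (-3 - 1*1))/9 = 50*(135 + (-3 - 1))/9 = 50*(135 - 4)/9 = (50/9)*131 = 6550/9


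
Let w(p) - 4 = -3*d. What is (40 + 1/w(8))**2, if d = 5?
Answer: 192721/121 ≈ 1592.7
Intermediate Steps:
w(p) = -11 (w(p) = 4 - 3*5 = 4 - 15 = -11)
(40 + 1/w(8))**2 = (40 + 1/(-11))**2 = (40 - 1/11)**2 = (439/11)**2 = 192721/121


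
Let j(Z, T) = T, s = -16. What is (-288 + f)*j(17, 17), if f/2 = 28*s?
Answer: -20128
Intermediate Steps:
f = -896 (f = 2*(28*(-16)) = 2*(-448) = -896)
(-288 + f)*j(17, 17) = (-288 - 896)*17 = -1184*17 = -20128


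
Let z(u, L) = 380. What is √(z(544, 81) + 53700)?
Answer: 104*√5 ≈ 232.55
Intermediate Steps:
√(z(544, 81) + 53700) = √(380 + 53700) = √54080 = 104*√5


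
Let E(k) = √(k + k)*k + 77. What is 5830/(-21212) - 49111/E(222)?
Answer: -23661939323/232018627202 - 21805284*√111/21876167 ≈ -10.604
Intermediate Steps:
E(k) = 77 + √2*k^(3/2) (E(k) = √(2*k)*k + 77 = (√2*√k)*k + 77 = √2*k^(3/2) + 77 = 77 + √2*k^(3/2))
5830/(-21212) - 49111/E(222) = 5830/(-21212) - 49111/(77 + √2*222^(3/2)) = 5830*(-1/21212) - 49111/(77 + √2*(222*√222)) = -2915/10606 - 49111/(77 + 444*√111)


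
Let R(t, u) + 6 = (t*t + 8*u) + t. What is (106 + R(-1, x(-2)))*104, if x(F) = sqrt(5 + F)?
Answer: 10400 + 832*sqrt(3) ≈ 11841.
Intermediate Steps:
R(t, u) = -6 + t + t**2 + 8*u (R(t, u) = -6 + ((t*t + 8*u) + t) = -6 + ((t**2 + 8*u) + t) = -6 + (t + t**2 + 8*u) = -6 + t + t**2 + 8*u)
(106 + R(-1, x(-2)))*104 = (106 + (-6 - 1 + (-1)**2 + 8*sqrt(5 - 2)))*104 = (106 + (-6 - 1 + 1 + 8*sqrt(3)))*104 = (106 + (-6 + 8*sqrt(3)))*104 = (100 + 8*sqrt(3))*104 = 10400 + 832*sqrt(3)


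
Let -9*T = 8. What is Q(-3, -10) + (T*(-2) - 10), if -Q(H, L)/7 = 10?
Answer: -704/9 ≈ -78.222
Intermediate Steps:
T = -8/9 (T = -⅑*8 = -8/9 ≈ -0.88889)
Q(H, L) = -70 (Q(H, L) = -7*10 = -70)
Q(-3, -10) + (T*(-2) - 10) = -70 + (-8/9*(-2) - 10) = -70 + (16/9 - 10) = -70 - 74/9 = -704/9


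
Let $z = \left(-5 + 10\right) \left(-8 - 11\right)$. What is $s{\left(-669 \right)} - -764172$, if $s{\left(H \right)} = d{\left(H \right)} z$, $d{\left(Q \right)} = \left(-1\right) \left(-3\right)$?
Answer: $763887$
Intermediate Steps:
$d{\left(Q \right)} = 3$
$z = -95$ ($z = 5 \left(-19\right) = -95$)
$s{\left(H \right)} = -285$ ($s{\left(H \right)} = 3 \left(-95\right) = -285$)
$s{\left(-669 \right)} - -764172 = -285 - -764172 = -285 + 764172 = 763887$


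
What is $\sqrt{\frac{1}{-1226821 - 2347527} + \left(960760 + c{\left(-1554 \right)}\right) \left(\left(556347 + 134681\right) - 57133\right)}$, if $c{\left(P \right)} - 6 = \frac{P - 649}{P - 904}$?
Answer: $\frac{\sqrt{2938142113062398968159335626623}}{2196436846} \approx 7.804 \cdot 10^{5}$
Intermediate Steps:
$c{\left(P \right)} = 6 + \frac{-649 + P}{-904 + P}$ ($c{\left(P \right)} = 6 + \frac{P - 649}{P - 904} = 6 + \frac{-649 + P}{-904 + P}$)
$\sqrt{\frac{1}{-1226821 - 2347527} + \left(960760 + c{\left(-1554 \right)}\right) \left(\left(556347 + 134681\right) - 57133\right)} = \sqrt{\frac{1}{-1226821 - 2347527} + \left(960760 + \frac{-6073 + 7 \left(-1554\right)}{-904 - 1554}\right) \left(\left(556347 + 134681\right) - 57133\right)} = \sqrt{\frac{1}{-1226821 - 2347527} + \left(960760 + \frac{-6073 - 10878}{-2458}\right) \left(691028 - 57133\right)} = \sqrt{\frac{1}{-1226821 - 2347527} + \left(960760 - - \frac{16951}{2458}\right) 633895} = \sqrt{\frac{1}{-3574348} + \left(960760 + \frac{16951}{2458}\right) 633895} = \sqrt{- \frac{1}{3574348} + \frac{2361565031}{2458} \cdot 633895} = \sqrt{- \frac{1}{3574348} + \frac{1496984265325745}{2458}} = \sqrt{\frac{2675371357399272993401}{4392873692}} = \frac{\sqrt{2938142113062398968159335626623}}{2196436846}$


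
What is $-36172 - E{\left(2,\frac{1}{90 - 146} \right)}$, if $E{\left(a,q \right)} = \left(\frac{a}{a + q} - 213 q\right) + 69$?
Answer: $- \frac{225303971}{6216} \approx -36246.0$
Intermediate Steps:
$E{\left(a,q \right)} = 69 - 213 q + \frac{a}{a + q}$ ($E{\left(a,q \right)} = \left(\frac{a}{a + q} - 213 q\right) + 69 = \left(- 213 q + \frac{a}{a + q}\right) + 69 = 69 - 213 q + \frac{a}{a + q}$)
$-36172 - E{\left(2,\frac{1}{90 - 146} \right)} = -36172 - \frac{- 213 \left(\frac{1}{90 - 146}\right)^{2} + \frac{69}{90 - 146} + 70 \cdot 2 - \frac{426}{90 - 146}}{2 + \frac{1}{90 - 146}} = -36172 - \frac{- 213 \left(\frac{1}{-56}\right)^{2} + \frac{69}{-56} + 140 - \frac{426}{-56}}{2 + \frac{1}{-56}} = -36172 - \frac{- 213 \left(- \frac{1}{56}\right)^{2} + 69 \left(- \frac{1}{56}\right) + 140 - 426 \left(- \frac{1}{56}\right)}{2 - \frac{1}{56}} = -36172 - \frac{\left(-213\right) \frac{1}{3136} - \frac{69}{56} + 140 + \frac{213}{28}}{\frac{111}{56}} = -36172 - \frac{56 \left(- \frac{213}{3136} - \frac{69}{56} + 140 + \frac{213}{28}\right)}{111} = -36172 - \frac{56}{111} \cdot \frac{458819}{3136} = -36172 - \frac{458819}{6216} = - \frac{225303971}{6216}$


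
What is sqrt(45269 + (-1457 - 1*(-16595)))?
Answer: sqrt(60407) ≈ 245.78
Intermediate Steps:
sqrt(45269 + (-1457 - 1*(-16595))) = sqrt(45269 + (-1457 + 16595)) = sqrt(45269 + 15138) = sqrt(60407)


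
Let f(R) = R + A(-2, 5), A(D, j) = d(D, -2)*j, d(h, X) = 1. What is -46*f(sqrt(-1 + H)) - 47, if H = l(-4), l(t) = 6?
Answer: -277 - 46*sqrt(5) ≈ -379.86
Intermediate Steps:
H = 6
A(D, j) = j (A(D, j) = 1*j = j)
f(R) = 5 + R (f(R) = R + 5 = 5 + R)
-46*f(sqrt(-1 + H)) - 47 = -46*(5 + sqrt(-1 + 6)) - 47 = -46*(5 + sqrt(5)) - 47 = (-230 - 46*sqrt(5)) - 47 = -277 - 46*sqrt(5)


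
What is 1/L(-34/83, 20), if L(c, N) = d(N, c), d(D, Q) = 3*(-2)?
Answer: -⅙ ≈ -0.16667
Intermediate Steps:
d(D, Q) = -6
L(c, N) = -6
1/L(-34/83, 20) = 1/(-6) = -⅙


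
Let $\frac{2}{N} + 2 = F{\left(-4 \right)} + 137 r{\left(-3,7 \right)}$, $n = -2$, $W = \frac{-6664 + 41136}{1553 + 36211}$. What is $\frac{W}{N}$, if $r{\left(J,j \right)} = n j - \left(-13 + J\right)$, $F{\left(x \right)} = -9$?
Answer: $\frac{1133267}{9441} \approx 120.04$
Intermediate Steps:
$W = \frac{8618}{9441}$ ($W = \frac{34472}{37764} = 34472 \cdot \frac{1}{37764} = \frac{8618}{9441} \approx 0.91283$)
$r{\left(J,j \right)} = 13 - J - 2 j$ ($r{\left(J,j \right)} = - 2 j - \left(-13 + J\right) = 13 - J - 2 j$)
$N = \frac{2}{263}$ ($N = \frac{2}{-2 - \left(9 - 137 \left(13 - -3 - 14\right)\right)} = \frac{2}{-2 - \left(9 - 137 \left(13 + 3 - 14\right)\right)} = \frac{2}{-2 + \left(-9 + 137 \cdot 2\right)} = \frac{2}{-2 + \left(-9 + 274\right)} = \frac{2}{-2 + 265} = \frac{2}{263} \approx 0.0076046$)
$\frac{W}{N} = \frac{8618}{9441 \cdot \frac{2}{263}} = \frac{8618}{9441} \cdot \frac{263}{2} = \frac{1133267}{9441}$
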